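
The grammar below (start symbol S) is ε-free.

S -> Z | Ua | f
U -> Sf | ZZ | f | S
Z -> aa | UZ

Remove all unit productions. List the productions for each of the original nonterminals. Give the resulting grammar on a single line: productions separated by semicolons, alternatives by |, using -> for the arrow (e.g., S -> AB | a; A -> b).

Unit productions: S->Z, U->S.
Unit pairs (A ⇒* B via units): (S,Z), (U,S), (U,Z).
S: inherits non-unit rules of {S, Z} → UZ | Ua | aa | f.
U: inherits non-unit rules of {S, U, Z} → Sf | UZ | Ua | ZZ | aa | f.
Z: inherits non-unit rules of {Z} → UZ | aa.

S -> f | UZ | Ua | aa; U -> f | Sf | UZ | Ua | ZZ | aa; Z -> UZ | aa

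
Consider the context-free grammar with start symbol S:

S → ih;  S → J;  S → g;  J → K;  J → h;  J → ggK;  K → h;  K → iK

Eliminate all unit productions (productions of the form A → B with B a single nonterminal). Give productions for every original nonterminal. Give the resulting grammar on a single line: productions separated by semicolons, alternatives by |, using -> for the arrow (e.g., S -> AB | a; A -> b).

S -> g | h | iK | ih | ggK; J -> h | iK | ggK; K -> h | iK

Unit productions: J->K, S->J.
Unit pairs (A ⇒* B via units): (J,K), (S,J), (S,K).
S: inherits non-unit rules of {J, K, S} → g | ggK | h | iK | ih.
J: inherits non-unit rules of {J, K} → ggK | h | iK.
K: inherits non-unit rules of {K} → h | iK.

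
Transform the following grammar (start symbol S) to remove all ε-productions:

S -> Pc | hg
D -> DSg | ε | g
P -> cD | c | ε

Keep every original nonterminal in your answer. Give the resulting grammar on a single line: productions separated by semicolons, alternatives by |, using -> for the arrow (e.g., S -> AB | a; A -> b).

Nullable set: {D, P}.
S -> Pc: P nullable, giving Pc | c.
Drop D -> ε.
D -> DSg: D nullable, giving DSg | Sg.
Drop P -> ε.
P -> cD: D nullable, giving c | cD.
Unchanged (no nullable symbols): S -> hg; D -> g; P -> c.

S -> c | Pc | hg; D -> g | Sg | DSg; P -> c | cD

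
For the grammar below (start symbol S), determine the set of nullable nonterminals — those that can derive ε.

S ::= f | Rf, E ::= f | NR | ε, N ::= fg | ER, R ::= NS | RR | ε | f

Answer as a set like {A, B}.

Directly nullable (have an ε-rule): {E, R}.
N is nullable via N -> ER (every symbol on the right is already known nullable).
Not nullable: S — each has a terminal in every rule's right-hand side or depends on a non-nullable symbol.

{E, N, R}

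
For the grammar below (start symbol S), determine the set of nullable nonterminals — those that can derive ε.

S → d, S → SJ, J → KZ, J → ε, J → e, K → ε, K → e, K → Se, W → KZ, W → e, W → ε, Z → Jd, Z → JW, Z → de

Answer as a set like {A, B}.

{J, K, W, Z}

Directly nullable (have an ε-rule): {J, K, W}.
Z is nullable via Z -> JW (every symbol on the right is already known nullable).
Not nullable: S — each has a terminal in every rule's right-hand side or depends on a non-nullable symbol.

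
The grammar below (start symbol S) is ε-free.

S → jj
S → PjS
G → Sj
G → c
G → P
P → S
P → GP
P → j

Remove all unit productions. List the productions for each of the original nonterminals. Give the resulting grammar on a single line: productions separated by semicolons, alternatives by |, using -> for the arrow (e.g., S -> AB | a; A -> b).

Unit productions: G->P, P->S.
Unit pairs (A ⇒* B via units): (G,P), (G,S), (P,S).
S: inherits non-unit rules of {S} → PjS | jj.
G: inherits non-unit rules of {G, P, S} → GP | PjS | Sj | c | j | jj.
P: inherits non-unit rules of {P, S} → GP | PjS | j | jj.

S -> jj | PjS; G -> c | j | GP | Sj | jj | PjS; P -> j | GP | jj | PjS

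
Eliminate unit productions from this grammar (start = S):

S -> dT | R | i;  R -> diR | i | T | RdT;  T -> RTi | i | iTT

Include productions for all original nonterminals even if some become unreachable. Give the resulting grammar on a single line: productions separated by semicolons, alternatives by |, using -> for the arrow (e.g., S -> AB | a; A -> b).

S -> i | dT | RTi | RdT | diR | iTT; R -> i | RTi | RdT | diR | iTT; T -> i | RTi | iTT

Unit productions: R->T, S->R.
Unit pairs (A ⇒* B via units): (R,T), (S,R), (S,T).
S: inherits non-unit rules of {R, S, T} → RTi | RdT | dT | diR | i | iTT.
R: inherits non-unit rules of {R, T} → RTi | RdT | diR | i | iTT.
T: inherits non-unit rules of {T} → RTi | i | iTT.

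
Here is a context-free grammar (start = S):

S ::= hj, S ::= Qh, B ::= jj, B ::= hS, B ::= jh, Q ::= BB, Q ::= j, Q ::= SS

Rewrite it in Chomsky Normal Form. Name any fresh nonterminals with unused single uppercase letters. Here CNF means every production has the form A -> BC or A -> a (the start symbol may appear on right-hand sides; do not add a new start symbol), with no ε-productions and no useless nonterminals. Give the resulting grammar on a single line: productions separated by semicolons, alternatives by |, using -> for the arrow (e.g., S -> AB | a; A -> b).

No ε-productions.
No unit productions to eliminate.
TERM: introduce A -> h, C -> j and substitute in every rule of length ≥2.

S -> AC | QA; A -> h; B -> AS | CA | CC; C -> j; Q -> j | BB | SS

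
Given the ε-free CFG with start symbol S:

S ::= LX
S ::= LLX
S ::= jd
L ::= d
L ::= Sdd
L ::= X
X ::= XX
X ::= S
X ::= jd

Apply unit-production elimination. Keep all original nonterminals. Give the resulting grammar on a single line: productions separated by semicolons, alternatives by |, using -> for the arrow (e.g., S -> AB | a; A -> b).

S -> LX | jd | LLX; L -> d | LX | XX | jd | LLX | Sdd; X -> LX | XX | jd | LLX

Unit productions: L->X, X->S.
Unit pairs (A ⇒* B via units): (L,S), (L,X), (X,S).
S: inherits non-unit rules of {S} → LLX | LX | jd.
L: inherits non-unit rules of {L, S, X} → LLX | LX | Sdd | XX | d | jd.
X: inherits non-unit rules of {S, X} → LLX | LX | XX | jd.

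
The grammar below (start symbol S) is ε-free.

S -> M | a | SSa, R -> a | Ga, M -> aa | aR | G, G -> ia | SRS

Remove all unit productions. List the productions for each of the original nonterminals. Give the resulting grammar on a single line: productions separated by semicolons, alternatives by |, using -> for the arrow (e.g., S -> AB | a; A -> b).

S -> a | aR | aa | ia | SRS | SSa; G -> ia | SRS; M -> aR | aa | ia | SRS; R -> a | Ga

Unit productions: M->G, S->M.
Unit pairs (A ⇒* B via units): (M,G), (S,G), (S,M).
S: inherits non-unit rules of {G, M, S} → SRS | SSa | a | aR | aa | ia.
G: inherits non-unit rules of {G} → SRS | ia.
M: inherits non-unit rules of {G, M} → SRS | aR | aa | ia.
R: inherits non-unit rules of {R} → Ga | a.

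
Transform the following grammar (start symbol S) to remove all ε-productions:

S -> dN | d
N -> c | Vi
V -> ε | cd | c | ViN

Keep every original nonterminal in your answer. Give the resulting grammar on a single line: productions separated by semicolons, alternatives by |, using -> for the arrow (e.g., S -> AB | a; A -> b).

Nullable set: {V}.
N -> Vi: V nullable, giving Vi | i.
Drop V -> ε.
V -> ViN: V nullable, giving ViN | iN.
Unchanged (no nullable symbols): S -> d; S -> dN; N -> c; V -> c; V -> cd.

S -> d | dN; N -> c | i | Vi; V -> c | cd | iN | ViN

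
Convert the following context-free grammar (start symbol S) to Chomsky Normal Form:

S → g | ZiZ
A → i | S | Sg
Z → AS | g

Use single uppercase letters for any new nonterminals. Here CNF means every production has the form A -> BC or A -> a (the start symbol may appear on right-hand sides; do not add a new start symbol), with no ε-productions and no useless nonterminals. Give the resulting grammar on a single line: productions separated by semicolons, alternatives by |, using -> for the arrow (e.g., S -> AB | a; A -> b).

S -> g | ZE; A -> g | i | SB | ZD; B -> g; C -> i; D -> CZ; E -> CZ; Z -> g | AS

No ε-productions.
After unit-elimination: S -> g | ZiZ; A -> g | i | Sg | ZiZ; Z -> g | AS.
TERM: introduce B -> g, C -> i and substitute in every rule of length ≥2.
BIN: A -> ZCZ becomes A -> ZD, D -> CZ; S -> ZCZ becomes S -> ZE, E -> CZ.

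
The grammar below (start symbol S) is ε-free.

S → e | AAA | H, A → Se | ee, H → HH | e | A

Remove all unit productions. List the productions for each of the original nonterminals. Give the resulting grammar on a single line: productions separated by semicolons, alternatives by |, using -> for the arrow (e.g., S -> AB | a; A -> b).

Unit productions: H->A, S->H.
Unit pairs (A ⇒* B via units): (H,A), (S,A), (S,H).
S: inherits non-unit rules of {A, H, S} → AAA | HH | Se | e | ee.
A: inherits non-unit rules of {A} → Se | ee.
H: inherits non-unit rules of {A, H} → HH | Se | e | ee.

S -> e | HH | Se | ee | AAA; A -> Se | ee; H -> e | HH | Se | ee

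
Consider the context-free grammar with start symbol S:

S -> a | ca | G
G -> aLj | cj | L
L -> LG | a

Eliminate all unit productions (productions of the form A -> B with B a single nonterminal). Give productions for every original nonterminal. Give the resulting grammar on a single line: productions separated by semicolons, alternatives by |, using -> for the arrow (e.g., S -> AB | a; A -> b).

Unit productions: G->L, S->G.
Unit pairs (A ⇒* B via units): (G,L), (S,G), (S,L).
S: inherits non-unit rules of {G, L, S} → LG | a | aLj | ca | cj.
G: inherits non-unit rules of {G, L} → LG | a | aLj | cj.
L: inherits non-unit rules of {L} → LG | a.

S -> a | LG | ca | cj | aLj; G -> a | LG | cj | aLj; L -> a | LG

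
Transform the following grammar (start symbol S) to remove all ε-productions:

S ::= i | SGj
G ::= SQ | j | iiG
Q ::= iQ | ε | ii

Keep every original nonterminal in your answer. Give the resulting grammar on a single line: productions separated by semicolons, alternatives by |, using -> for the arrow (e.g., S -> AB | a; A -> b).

S -> i | SGj; G -> S | j | SQ | iiG; Q -> i | iQ | ii

Nullable set: {Q}.
G -> SQ: Q nullable, giving S | SQ.
Drop Q -> ε.
Q -> iQ: Q nullable, giving i | iQ.
Unchanged (no nullable symbols): S -> SGj; S -> i; G -> iiG; G -> j; Q -> ii.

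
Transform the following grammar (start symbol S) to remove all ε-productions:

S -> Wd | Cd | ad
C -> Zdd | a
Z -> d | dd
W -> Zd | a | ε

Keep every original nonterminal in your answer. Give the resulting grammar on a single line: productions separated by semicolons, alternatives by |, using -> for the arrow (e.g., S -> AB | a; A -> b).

Nullable set: {W}.
S -> Wd: W nullable, giving Wd | d.
Drop W -> ε.
Unchanged (no nullable symbols): S -> Cd; S -> ad; C -> Zdd; C -> a; W -> Zd; W -> a; Z -> d; Z -> dd.

S -> d | Cd | Wd | ad; C -> a | Zdd; W -> a | Zd; Z -> d | dd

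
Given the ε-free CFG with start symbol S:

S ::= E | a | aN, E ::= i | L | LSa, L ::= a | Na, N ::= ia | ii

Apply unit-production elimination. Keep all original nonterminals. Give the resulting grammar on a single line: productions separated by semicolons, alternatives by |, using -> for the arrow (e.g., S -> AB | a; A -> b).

Unit productions: E->L, S->E.
Unit pairs (A ⇒* B via units): (E,L), (S,E), (S,L).
S: inherits non-unit rules of {E, L, S} → LSa | Na | a | aN | i.
E: inherits non-unit rules of {E, L} → LSa | Na | a | i.
L: inherits non-unit rules of {L} → Na | a.
N: inherits non-unit rules of {N} → ia | ii.

S -> a | i | Na | aN | LSa; E -> a | i | Na | LSa; L -> a | Na; N -> ia | ii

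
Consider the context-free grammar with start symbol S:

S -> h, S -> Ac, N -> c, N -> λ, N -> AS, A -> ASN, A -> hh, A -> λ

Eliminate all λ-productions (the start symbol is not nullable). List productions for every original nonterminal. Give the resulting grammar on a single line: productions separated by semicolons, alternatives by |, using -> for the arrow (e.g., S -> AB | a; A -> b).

Nullable set: {A, N}.
S -> Ac: A nullable, giving Ac | c.
Drop A -> λ.
A -> ASN: A, N nullable, giving AS | ASN | S | SN.
Drop N -> λ.
N -> AS: A nullable, giving AS | S.
Unchanged (no nullable symbols): S -> h; A -> hh; N -> c.

S -> c | h | Ac; A -> S | AS | SN | hh | ASN; N -> S | c | AS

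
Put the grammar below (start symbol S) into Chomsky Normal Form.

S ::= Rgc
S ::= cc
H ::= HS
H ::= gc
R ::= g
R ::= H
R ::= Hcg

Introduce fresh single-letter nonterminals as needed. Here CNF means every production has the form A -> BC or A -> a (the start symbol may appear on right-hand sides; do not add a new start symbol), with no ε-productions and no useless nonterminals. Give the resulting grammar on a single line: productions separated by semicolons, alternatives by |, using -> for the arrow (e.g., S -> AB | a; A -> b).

S -> BB | RD; A -> g; B -> c; C -> BA; D -> AB; H -> AB | HS; R -> g | AB | HC | HS

No ε-productions.
After unit-elimination: S -> cc | Rgc; H -> HS | gc; R -> g | HS | gc | Hcg.
TERM: introduce B -> c, A -> g and substitute in every rule of length ≥2.
BIN: R -> HBA becomes R -> HC, C -> BA; S -> RAB becomes S -> RD, D -> AB.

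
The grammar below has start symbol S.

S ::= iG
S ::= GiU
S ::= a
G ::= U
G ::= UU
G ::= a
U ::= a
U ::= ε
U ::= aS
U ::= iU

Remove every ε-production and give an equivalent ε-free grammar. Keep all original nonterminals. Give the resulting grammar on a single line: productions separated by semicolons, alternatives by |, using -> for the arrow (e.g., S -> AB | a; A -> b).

Nullable set: {G, U}.
S -> GiU: G, U nullable, giving Gi | GiU | i | iU.
S -> iG: G nullable, giving i | iG.
G -> U: U nullable, giving U.
G -> UU: U, U nullable, giving U | UU.
Drop U -> ε.
U -> iU: U nullable, giving i | iU.
Unchanged (no nullable symbols): S -> a; G -> a; U -> a; U -> aS.

S -> a | i | Gi | iG | iU | GiU; G -> U | a | UU; U -> a | i | aS | iU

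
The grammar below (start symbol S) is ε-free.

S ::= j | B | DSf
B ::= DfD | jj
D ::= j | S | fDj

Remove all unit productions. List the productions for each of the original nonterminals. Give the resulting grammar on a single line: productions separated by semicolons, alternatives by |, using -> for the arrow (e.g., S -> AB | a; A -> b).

Unit productions: D->S, S->B.
Unit pairs (A ⇒* B via units): (D,B), (D,S), (S,B).
S: inherits non-unit rules of {B, S} → DSf | DfD | j | jj.
B: inherits non-unit rules of {B} → DfD | jj.
D: inherits non-unit rules of {B, D, S} → DSf | DfD | fDj | j | jj.

S -> j | jj | DSf | DfD; B -> jj | DfD; D -> j | jj | DSf | DfD | fDj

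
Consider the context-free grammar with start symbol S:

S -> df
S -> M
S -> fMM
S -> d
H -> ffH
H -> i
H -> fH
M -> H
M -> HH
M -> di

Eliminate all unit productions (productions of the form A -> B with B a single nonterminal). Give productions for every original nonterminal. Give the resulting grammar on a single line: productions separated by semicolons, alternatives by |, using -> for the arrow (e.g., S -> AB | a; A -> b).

Unit productions: M->H, S->M.
Unit pairs (A ⇒* B via units): (M,H), (S,H), (S,M).
S: inherits non-unit rules of {H, M, S} → HH | d | df | di | fH | fMM | ffH | i.
H: inherits non-unit rules of {H} → fH | ffH | i.
M: inherits non-unit rules of {H, M} → HH | di | fH | ffH | i.

S -> d | i | HH | df | di | fH | fMM | ffH; H -> i | fH | ffH; M -> i | HH | di | fH | ffH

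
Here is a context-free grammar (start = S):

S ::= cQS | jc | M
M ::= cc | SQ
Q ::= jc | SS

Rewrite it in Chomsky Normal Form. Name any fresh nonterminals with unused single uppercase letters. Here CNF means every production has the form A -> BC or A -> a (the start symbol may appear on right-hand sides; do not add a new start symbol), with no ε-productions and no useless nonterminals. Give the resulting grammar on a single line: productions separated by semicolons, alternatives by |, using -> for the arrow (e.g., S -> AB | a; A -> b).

No ε-productions.
After unit-elimination: S -> SQ | cc | jc | cQS; M -> SQ | cc; Q -> SS | jc.
TERM: introduce A -> c, B -> j and substitute in every rule of length ≥2.
BIN: S -> AQS becomes S -> AC, C -> QS.
Drop unreachable/unproductive: M.

S -> AA | AC | BA | SQ; A -> c; B -> j; C -> QS; Q -> BA | SS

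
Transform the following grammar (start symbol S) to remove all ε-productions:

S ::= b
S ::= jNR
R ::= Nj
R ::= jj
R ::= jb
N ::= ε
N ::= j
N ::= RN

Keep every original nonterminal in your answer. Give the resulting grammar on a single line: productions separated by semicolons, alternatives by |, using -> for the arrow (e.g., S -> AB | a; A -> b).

Nullable set: {N}.
S -> jNR: N nullable, giving jNR | jR.
Drop N -> ε.
N -> RN: N nullable, giving R | RN.
R -> Nj: N nullable, giving Nj | j.
Unchanged (no nullable symbols): S -> b; N -> j; R -> jb; R -> jj.

S -> b | jR | jNR; N -> R | j | RN; R -> j | Nj | jb | jj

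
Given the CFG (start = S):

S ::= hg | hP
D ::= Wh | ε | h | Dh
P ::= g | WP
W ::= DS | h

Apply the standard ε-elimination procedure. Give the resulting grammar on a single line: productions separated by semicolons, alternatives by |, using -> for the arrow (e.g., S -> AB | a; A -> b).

S -> hP | hg; D -> h | Dh | Wh; P -> g | WP; W -> S | h | DS

Nullable set: {D}.
Drop D -> ε.
D -> Dh: D nullable, giving Dh | h.
W -> DS: D nullable, giving DS | S.
Unchanged (no nullable symbols): S -> hP; S -> hg; D -> Wh; D -> h; P -> WP; P -> g; W -> h.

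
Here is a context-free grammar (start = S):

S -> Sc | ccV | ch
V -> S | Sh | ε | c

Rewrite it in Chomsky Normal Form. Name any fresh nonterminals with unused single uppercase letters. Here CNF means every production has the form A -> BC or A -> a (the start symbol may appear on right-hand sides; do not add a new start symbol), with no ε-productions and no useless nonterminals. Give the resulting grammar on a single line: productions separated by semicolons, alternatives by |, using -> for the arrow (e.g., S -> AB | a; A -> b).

S -> AA | AB | AC | SA; A -> c; B -> h; C -> AV; D -> AV; V -> c | AA | AB | AD | SA | SB

Nullable: {V}; after ε-elimination: S -> Sc | cc | ch | ccV; V -> S | c | Sh.
After unit-elimination: S -> Sc | cc | ch | ccV; V -> c | Sc | Sh | cc | ch | ccV.
TERM: introduce A -> c, B -> h and substitute in every rule of length ≥2.
BIN: S -> AAV becomes S -> AC, C -> AV; V -> AAV becomes V -> AD, D -> AV.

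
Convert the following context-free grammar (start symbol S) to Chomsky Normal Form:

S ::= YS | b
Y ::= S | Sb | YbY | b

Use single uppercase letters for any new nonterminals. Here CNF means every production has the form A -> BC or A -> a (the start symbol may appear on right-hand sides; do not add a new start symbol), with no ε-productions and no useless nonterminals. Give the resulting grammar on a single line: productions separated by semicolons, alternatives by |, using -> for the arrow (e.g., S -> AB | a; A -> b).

No ε-productions.
After unit-elimination: S -> b | YS; Y -> b | Sb | YS | YbY.
TERM: introduce A -> b and substitute in every rule of length ≥2.
BIN: Y -> YAY becomes Y -> YB, B -> AY.

S -> b | YS; A -> b; B -> AY; Y -> b | SA | YB | YS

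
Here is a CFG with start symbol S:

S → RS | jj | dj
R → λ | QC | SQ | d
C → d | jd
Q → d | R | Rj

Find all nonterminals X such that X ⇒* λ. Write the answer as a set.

{Q, R}

Directly nullable (have an ε-rule): {R}.
Q is nullable via Q -> R (every symbol on the right is already known nullable).
Not nullable: C, S — each has a terminal in every rule's right-hand side or depends on a non-nullable symbol.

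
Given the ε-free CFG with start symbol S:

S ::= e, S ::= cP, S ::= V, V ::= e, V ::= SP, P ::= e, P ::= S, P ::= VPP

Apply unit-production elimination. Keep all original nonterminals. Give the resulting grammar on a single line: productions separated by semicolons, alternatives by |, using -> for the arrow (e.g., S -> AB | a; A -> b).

Unit productions: P->S, S->V.
Unit pairs (A ⇒* B via units): (P,S), (P,V), (S,V).
S: inherits non-unit rules of {S, V} → SP | cP | e.
P: inherits non-unit rules of {P, S, V} → SP | VPP | cP | e.
V: inherits non-unit rules of {V} → SP | e.

S -> e | SP | cP; P -> e | SP | cP | VPP; V -> e | SP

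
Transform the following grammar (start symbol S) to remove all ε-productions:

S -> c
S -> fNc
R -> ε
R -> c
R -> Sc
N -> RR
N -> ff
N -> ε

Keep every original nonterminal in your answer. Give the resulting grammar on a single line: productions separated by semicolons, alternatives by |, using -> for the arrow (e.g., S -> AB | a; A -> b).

Nullable set: {N, R}.
S -> fNc: N nullable, giving fNc | fc.
Drop N -> ε.
N -> RR: R, R nullable, giving R | RR.
Drop R -> ε.
Unchanged (no nullable symbols): S -> c; N -> ff; R -> Sc; R -> c.

S -> c | fc | fNc; N -> R | RR | ff; R -> c | Sc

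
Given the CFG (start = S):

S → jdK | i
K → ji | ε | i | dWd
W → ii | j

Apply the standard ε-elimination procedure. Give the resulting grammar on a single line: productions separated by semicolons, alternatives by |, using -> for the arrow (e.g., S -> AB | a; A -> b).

Nullable set: {K}.
S -> jdK: K nullable, giving jd | jdK.
Drop K -> ε.
Unchanged (no nullable symbols): S -> i; K -> dWd; K -> i; K -> ji; W -> ii; W -> j.

S -> i | jd | jdK; K -> i | ji | dWd; W -> j | ii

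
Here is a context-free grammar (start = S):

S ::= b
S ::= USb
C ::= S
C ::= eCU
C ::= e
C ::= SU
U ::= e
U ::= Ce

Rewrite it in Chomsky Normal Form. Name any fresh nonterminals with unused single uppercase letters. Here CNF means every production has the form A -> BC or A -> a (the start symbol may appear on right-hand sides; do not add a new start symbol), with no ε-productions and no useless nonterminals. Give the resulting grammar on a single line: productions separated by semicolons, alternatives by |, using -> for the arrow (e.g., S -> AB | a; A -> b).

No ε-productions.
After unit-elimination: S -> b | USb; C -> b | e | SU | USb | eCU; U -> e | Ce.
TERM: introduce A -> b, B -> e and substitute in every rule of length ≥2.
BIN: C -> BCU becomes C -> BD, D -> CU; C -> USA becomes C -> UE, E -> SA; S -> USA becomes S -> UF, F -> SA.

S -> b | UF; A -> b; B -> e; C -> b | e | BD | SU | UE; D -> CU; E -> SA; F -> SA; U -> e | CB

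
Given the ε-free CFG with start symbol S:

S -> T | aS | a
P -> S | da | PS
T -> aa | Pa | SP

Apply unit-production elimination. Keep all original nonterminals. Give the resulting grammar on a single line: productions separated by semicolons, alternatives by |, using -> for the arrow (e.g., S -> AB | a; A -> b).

S -> a | Pa | SP | aS | aa; P -> a | PS | Pa | SP | aS | aa | da; T -> Pa | SP | aa

Unit productions: P->S, S->T.
Unit pairs (A ⇒* B via units): (P,S), (P,T), (S,T).
S: inherits non-unit rules of {S, T} → Pa | SP | a | aS | aa.
P: inherits non-unit rules of {P, S, T} → PS | Pa | SP | a | aS | aa | da.
T: inherits non-unit rules of {T} → Pa | SP | aa.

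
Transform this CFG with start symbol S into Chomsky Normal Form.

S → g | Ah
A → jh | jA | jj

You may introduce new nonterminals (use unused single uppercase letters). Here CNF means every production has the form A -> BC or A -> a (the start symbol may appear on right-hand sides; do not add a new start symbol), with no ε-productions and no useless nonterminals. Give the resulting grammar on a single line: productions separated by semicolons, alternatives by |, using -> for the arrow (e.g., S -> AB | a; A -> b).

S -> g | AC; A -> BA | BB | BC; B -> j; C -> h

No ε-productions.
No unit productions to eliminate.
TERM: introduce C -> h, B -> j and substitute in every rule of length ≥2.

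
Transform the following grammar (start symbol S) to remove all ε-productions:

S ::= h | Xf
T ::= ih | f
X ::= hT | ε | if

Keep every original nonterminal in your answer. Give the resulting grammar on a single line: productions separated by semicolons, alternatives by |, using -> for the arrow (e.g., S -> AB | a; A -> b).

S -> f | h | Xf; T -> f | ih; X -> hT | if

Nullable set: {X}.
S -> Xf: X nullable, giving Xf | f.
Drop X -> ε.
Unchanged (no nullable symbols): S -> h; T -> f; T -> ih; X -> hT; X -> if.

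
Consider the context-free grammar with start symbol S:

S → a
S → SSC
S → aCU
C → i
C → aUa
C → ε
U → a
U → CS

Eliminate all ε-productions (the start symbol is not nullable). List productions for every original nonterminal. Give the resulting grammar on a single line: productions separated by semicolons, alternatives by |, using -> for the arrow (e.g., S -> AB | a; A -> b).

Nullable set: {C}.
S -> SSC: C nullable, giving SS | SSC.
S -> aCU: C nullable, giving aCU | aU.
Drop C -> ε.
U -> CS: C nullable, giving CS | S.
Unchanged (no nullable symbols): S -> a; C -> aUa; C -> i; U -> a.

S -> a | SS | aU | SSC | aCU; C -> i | aUa; U -> S | a | CS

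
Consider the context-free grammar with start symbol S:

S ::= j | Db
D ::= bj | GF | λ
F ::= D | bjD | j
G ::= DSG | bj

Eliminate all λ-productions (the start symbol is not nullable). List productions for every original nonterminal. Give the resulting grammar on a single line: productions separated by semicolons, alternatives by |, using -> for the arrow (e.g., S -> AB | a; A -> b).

Nullable set: {D, F}.
S -> Db: D nullable, giving Db | b.
Drop D -> λ.
D -> GF: F nullable, giving G | GF.
F -> D: D nullable, giving D.
F -> bjD: D nullable, giving bj | bjD.
G -> DSG: D nullable, giving DSG | SG.
Unchanged (no nullable symbols): S -> j; D -> bj; F -> j; G -> bj.

S -> b | j | Db; D -> G | GF | bj; F -> D | j | bj | bjD; G -> SG | bj | DSG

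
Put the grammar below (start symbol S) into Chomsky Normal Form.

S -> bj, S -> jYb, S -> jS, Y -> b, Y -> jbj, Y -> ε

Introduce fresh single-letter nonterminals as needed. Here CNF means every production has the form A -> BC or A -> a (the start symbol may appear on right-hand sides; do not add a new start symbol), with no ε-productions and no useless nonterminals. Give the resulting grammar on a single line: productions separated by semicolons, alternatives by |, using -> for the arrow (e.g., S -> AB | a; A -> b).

Nullable: {Y}; after ε-elimination: S -> bj | jS | jb | jYb; Y -> b | jbj.
No unit productions to eliminate.
TERM: introduce A -> b, B -> j and substitute in every rule of length ≥2.
BIN: S -> BYA becomes S -> BC, C -> YA; Y -> BAB becomes Y -> BD, D -> AB.

S -> AB | BA | BC | BS; A -> b; B -> j; C -> YA; D -> AB; Y -> b | BD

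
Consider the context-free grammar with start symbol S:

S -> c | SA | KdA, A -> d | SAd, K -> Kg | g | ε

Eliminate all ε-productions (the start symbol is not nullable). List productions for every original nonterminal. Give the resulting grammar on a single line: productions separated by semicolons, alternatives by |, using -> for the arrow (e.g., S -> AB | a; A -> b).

Nullable set: {K}.
S -> KdA: K nullable, giving KdA | dA.
Drop K -> ε.
K -> Kg: K nullable, giving Kg | g.
Unchanged (no nullable symbols): S -> SA; S -> c; A -> SAd; A -> d; K -> g.

S -> c | SA | dA | KdA; A -> d | SAd; K -> g | Kg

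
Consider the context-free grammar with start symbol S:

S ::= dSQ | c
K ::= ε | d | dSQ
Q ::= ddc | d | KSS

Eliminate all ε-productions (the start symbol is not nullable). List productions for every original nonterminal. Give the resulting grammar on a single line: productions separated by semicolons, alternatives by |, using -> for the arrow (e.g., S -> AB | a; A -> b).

Nullable set: {K}.
Drop K -> ε.
Q -> KSS: K nullable, giving KSS | SS.
Unchanged (no nullable symbols): S -> c; S -> dSQ; K -> d; K -> dSQ; Q -> d; Q -> ddc.

S -> c | dSQ; K -> d | dSQ; Q -> d | SS | KSS | ddc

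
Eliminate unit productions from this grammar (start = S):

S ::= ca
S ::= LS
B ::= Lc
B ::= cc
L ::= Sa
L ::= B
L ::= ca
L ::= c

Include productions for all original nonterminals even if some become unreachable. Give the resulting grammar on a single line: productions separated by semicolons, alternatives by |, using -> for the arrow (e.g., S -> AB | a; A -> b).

S -> LS | ca; B -> Lc | cc; L -> c | Lc | Sa | ca | cc

Unit productions: L->B.
Unit pairs (A ⇒* B via units): (L,B).
S: inherits non-unit rules of {S} → LS | ca.
B: inherits non-unit rules of {B} → Lc | cc.
L: inherits non-unit rules of {B, L} → Lc | Sa | c | ca | cc.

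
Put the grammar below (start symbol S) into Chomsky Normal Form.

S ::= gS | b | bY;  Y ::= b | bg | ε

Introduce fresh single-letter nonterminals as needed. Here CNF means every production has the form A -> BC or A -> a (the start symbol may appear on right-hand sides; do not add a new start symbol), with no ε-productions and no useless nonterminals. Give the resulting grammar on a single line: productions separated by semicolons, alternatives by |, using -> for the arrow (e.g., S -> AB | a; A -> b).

Nullable: {Y}; after ε-elimination: S -> b | bY | gS; Y -> b | bg.
No unit productions to eliminate.
TERM: introduce A -> b, B -> g and substitute in every rule of length ≥2.

S -> b | AY | BS; A -> b; B -> g; Y -> b | AB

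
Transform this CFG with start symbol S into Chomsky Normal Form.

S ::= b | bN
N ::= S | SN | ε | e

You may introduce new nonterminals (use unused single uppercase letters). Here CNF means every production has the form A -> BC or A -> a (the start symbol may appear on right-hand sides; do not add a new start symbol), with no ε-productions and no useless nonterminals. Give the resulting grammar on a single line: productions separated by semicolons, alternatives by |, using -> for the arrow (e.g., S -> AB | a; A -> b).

S -> b | AN; A -> b; N -> b | e | AN | SN

Nullable: {N}; after ε-elimination: S -> b | bN; N -> S | e | SN.
After unit-elimination: S -> b | bN; N -> b | e | SN | bN.
TERM: introduce A -> b and substitute in every rule of length ≥2.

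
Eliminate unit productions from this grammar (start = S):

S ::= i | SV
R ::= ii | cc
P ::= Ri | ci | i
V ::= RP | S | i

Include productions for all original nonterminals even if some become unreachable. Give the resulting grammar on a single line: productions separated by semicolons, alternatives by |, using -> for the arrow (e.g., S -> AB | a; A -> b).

S -> i | SV; P -> i | Ri | ci; R -> cc | ii; V -> i | RP | SV

Unit productions: V->S.
Unit pairs (A ⇒* B via units): (V,S).
S: inherits non-unit rules of {S} → SV | i.
P: inherits non-unit rules of {P} → Ri | ci | i.
R: inherits non-unit rules of {R} → cc | ii.
V: inherits non-unit rules of {S, V} → RP | SV | i.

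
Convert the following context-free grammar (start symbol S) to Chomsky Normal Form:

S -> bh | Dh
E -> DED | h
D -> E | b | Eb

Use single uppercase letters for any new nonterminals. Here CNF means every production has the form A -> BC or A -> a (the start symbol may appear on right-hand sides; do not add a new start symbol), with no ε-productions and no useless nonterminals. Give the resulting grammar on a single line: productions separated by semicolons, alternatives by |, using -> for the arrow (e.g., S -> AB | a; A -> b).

No ε-productions.
After unit-elimination: S -> Dh | bh; D -> b | h | Eb | DED; E -> h | DED.
TERM: introduce A -> b, B -> h and substitute in every rule of length ≥2.
BIN: D -> DED becomes D -> DC, C -> ED; E -> DED becomes E -> DF, F -> ED.

S -> AB | DB; A -> b; B -> h; C -> ED; D -> b | h | DC | EA; E -> h | DF; F -> ED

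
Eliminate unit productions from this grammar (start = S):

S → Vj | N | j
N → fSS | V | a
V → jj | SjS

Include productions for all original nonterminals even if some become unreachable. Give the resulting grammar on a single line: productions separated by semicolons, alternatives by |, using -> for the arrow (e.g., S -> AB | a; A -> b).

S -> a | j | Vj | jj | SjS | fSS; N -> a | jj | SjS | fSS; V -> jj | SjS

Unit productions: N->V, S->N.
Unit pairs (A ⇒* B via units): (N,V), (S,N), (S,V).
S: inherits non-unit rules of {N, S, V} → SjS | Vj | a | fSS | j | jj.
N: inherits non-unit rules of {N, V} → SjS | a | fSS | jj.
V: inherits non-unit rules of {V} → SjS | jj.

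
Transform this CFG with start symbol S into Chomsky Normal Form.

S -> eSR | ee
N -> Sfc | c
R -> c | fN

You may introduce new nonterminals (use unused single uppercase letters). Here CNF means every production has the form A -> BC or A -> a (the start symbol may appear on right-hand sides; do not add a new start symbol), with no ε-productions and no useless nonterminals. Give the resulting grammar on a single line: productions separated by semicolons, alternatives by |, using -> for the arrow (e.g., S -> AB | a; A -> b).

No ε-productions.
No unit productions to eliminate.
TERM: introduce B -> c, C -> e, A -> f and substitute in every rule of length ≥2.
BIN: N -> SAB becomes N -> SD, D -> AB; S -> CSR becomes S -> CE, E -> SR.

S -> CC | CE; A -> f; B -> c; C -> e; D -> AB; E -> SR; N -> c | SD; R -> c | AN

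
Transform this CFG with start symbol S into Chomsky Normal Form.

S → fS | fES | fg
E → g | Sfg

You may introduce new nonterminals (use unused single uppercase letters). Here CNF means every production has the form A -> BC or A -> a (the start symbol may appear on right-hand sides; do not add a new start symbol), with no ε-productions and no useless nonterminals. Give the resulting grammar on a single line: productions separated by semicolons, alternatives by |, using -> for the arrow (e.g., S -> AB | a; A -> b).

S -> AB | AD | AS; A -> f; B -> g; C -> AB; D -> ES; E -> g | SC

No ε-productions.
No unit productions to eliminate.
TERM: introduce A -> f, B -> g and substitute in every rule of length ≥2.
BIN: E -> SAB becomes E -> SC, C -> AB; S -> AES becomes S -> AD, D -> ES.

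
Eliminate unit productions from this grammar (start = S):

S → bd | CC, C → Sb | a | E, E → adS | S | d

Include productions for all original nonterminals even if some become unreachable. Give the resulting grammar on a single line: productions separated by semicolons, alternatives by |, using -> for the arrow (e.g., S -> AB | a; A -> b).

Unit productions: C->E, E->S.
Unit pairs (A ⇒* B via units): (C,E), (C,S), (E,S).
S: inherits non-unit rules of {S} → CC | bd.
C: inherits non-unit rules of {C, E, S} → CC | Sb | a | adS | bd | d.
E: inherits non-unit rules of {E, S} → CC | adS | bd | d.

S -> CC | bd; C -> a | d | CC | Sb | bd | adS; E -> d | CC | bd | adS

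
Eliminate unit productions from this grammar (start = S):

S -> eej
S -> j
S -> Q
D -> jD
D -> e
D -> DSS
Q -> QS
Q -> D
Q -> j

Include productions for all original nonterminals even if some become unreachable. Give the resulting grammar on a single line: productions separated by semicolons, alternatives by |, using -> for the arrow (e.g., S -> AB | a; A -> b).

S -> e | j | QS | jD | DSS | eej; D -> e | jD | DSS; Q -> e | j | QS | jD | DSS

Unit productions: Q->D, S->Q.
Unit pairs (A ⇒* B via units): (Q,D), (S,D), (S,Q).
S: inherits non-unit rules of {D, Q, S} → DSS | QS | e | eej | j | jD.
D: inherits non-unit rules of {D} → DSS | e | jD.
Q: inherits non-unit rules of {D, Q} → DSS | QS | e | j | jD.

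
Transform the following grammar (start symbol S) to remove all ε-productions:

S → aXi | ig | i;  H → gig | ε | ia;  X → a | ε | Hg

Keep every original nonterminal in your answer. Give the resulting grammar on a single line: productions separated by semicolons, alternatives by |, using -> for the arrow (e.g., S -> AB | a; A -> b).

S -> i | ai | ig | aXi; H -> ia | gig; X -> a | g | Hg

Nullable set: {H, X}.
S -> aXi: X nullable, giving aXi | ai.
Drop H -> ε.
Drop X -> ε.
X -> Hg: H nullable, giving Hg | g.
Unchanged (no nullable symbols): S -> i; S -> ig; H -> gig; H -> ia; X -> a.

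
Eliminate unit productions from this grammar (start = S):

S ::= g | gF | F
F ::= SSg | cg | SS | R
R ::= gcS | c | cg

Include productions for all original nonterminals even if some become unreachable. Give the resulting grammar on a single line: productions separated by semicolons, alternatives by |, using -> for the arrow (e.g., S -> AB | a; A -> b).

Unit productions: F->R, S->F.
Unit pairs (A ⇒* B via units): (F,R), (S,F), (S,R).
S: inherits non-unit rules of {F, R, S} → SS | SSg | c | cg | g | gF | gcS.
F: inherits non-unit rules of {F, R} → SS | SSg | c | cg | gcS.
R: inherits non-unit rules of {R} → c | cg | gcS.

S -> c | g | SS | cg | gF | SSg | gcS; F -> c | SS | cg | SSg | gcS; R -> c | cg | gcS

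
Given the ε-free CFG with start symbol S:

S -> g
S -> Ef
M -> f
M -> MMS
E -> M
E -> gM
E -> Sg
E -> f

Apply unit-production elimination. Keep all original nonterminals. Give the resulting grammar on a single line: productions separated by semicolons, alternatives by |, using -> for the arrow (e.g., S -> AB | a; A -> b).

S -> g | Ef; E -> f | Sg | gM | MMS; M -> f | MMS

Unit productions: E->M.
Unit pairs (A ⇒* B via units): (E,M).
S: inherits non-unit rules of {S} → Ef | g.
E: inherits non-unit rules of {E, M} → MMS | Sg | f | gM.
M: inherits non-unit rules of {M} → MMS | f.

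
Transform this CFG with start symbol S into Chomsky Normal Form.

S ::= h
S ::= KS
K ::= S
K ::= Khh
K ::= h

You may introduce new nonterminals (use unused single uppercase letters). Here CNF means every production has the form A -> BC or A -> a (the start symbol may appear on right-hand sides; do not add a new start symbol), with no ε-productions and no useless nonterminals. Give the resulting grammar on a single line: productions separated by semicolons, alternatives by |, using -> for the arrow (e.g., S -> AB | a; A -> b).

S -> h | KS; A -> h; B -> AA; K -> h | KB | KS

No ε-productions.
After unit-elimination: S -> h | KS; K -> h | KS | Khh.
TERM: introduce A -> h and substitute in every rule of length ≥2.
BIN: K -> KAA becomes K -> KB, B -> AA.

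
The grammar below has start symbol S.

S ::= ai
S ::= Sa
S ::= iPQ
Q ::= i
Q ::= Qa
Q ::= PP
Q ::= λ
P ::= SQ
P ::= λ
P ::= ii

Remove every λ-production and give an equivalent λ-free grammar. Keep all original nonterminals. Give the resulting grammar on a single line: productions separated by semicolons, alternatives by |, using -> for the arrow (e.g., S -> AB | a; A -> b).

S -> i | Sa | ai | iP | iQ | iPQ; P -> S | SQ | ii; Q -> P | a | i | PP | Qa

Nullable set: {P, Q}.
S -> iPQ: P, Q nullable, giving i | iP | iPQ | iQ.
Drop P -> λ.
P -> SQ: Q nullable, giving S | SQ.
Drop Q -> λ.
Q -> PP: P, P nullable, giving P | PP.
Q -> Qa: Q nullable, giving Qa | a.
Unchanged (no nullable symbols): S -> Sa; S -> ai; P -> ii; Q -> i.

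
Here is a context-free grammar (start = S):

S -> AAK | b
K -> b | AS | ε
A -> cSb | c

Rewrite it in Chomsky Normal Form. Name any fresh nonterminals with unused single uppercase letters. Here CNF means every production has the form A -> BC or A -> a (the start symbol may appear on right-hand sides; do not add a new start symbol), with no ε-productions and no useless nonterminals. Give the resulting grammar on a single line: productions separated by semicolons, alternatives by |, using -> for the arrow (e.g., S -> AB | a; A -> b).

S -> b | AA | AE; A -> c | BD; B -> c; C -> b; D -> SC; E -> AK; K -> b | AS

Nullable: {K}; after ε-elimination: S -> b | AA | AAK; A -> c | cSb; K -> b | AS.
No unit productions to eliminate.
TERM: introduce C -> b, B -> c and substitute in every rule of length ≥2.
BIN: A -> BSC becomes A -> BD, D -> SC; S -> AAK becomes S -> AE, E -> AK.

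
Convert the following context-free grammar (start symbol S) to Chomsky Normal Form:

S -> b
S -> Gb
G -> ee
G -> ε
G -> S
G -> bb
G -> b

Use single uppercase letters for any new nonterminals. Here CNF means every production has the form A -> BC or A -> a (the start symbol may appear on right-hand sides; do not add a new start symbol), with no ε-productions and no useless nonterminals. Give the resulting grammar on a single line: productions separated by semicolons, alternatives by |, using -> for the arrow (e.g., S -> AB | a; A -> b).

Nullable: {G}; after ε-elimination: S -> b | Gb; G -> S | b | bb | ee.
After unit-elimination: S -> b | Gb; G -> b | Gb | bb | ee.
TERM: introduce A -> b, B -> e and substitute in every rule of length ≥2.

S -> b | GA; A -> b; B -> e; G -> b | AA | BB | GA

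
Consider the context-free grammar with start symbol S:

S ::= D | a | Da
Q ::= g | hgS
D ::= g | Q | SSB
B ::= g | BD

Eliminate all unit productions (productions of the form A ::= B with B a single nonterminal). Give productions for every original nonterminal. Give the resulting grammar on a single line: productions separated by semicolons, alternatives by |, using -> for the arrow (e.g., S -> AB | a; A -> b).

S -> a | g | Da | SSB | hgS; B -> g | BD; D -> g | SSB | hgS; Q -> g | hgS

Unit productions: D->Q, S->D.
Unit pairs (A ⇒* B via units): (D,Q), (S,D), (S,Q).
S: inherits non-unit rules of {D, Q, S} → Da | SSB | a | g | hgS.
B: inherits non-unit rules of {B} → BD | g.
D: inherits non-unit rules of {D, Q} → SSB | g | hgS.
Q: inherits non-unit rules of {Q} → g | hgS.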